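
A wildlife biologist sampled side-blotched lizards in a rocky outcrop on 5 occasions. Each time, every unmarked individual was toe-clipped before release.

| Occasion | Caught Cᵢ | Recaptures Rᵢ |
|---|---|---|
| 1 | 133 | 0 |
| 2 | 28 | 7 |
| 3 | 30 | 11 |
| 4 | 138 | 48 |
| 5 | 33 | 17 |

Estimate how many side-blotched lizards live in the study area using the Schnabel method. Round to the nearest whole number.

N ≈ 493

Marked at large before each occasion: Mᵢ = Σⱼ<ᵢ (Cⱼ − Rⱼ) → M1=0, M2=133, M3=154, M4=173, M5=263
Σ MᵢCᵢ = 0·133 + 133·28 + 154·30 + 173·138 + 263·33 = 0 + 3724 + 4620 + 23874 + 8679 = 40897
Σ Rᵢ = 0 + 7 + 11 + 48 + 17 = 83
N̂ = 40897 / 83 ≈ 492.7 → 493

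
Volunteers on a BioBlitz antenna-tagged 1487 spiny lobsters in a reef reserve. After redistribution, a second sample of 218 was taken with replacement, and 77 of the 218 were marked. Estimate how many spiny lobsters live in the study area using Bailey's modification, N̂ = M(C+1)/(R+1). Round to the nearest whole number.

N̂ = 1487·(218+1)/(77+1) = 1487·219/78 = 325653/78 ≈ 4175.0 → 4175

N ≈ 4175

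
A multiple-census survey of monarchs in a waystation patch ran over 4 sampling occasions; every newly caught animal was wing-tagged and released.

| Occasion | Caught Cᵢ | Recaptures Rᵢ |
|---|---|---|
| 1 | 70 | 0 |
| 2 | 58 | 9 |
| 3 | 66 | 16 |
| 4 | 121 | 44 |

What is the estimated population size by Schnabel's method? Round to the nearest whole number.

N ≈ 469

Marked at large before each occasion: Mᵢ = Σⱼ<ᵢ (Cⱼ − Rⱼ) → M1=0, M2=70, M3=119, M4=169
Σ MᵢCᵢ = 0·70 + 70·58 + 119·66 + 169·121 = 0 + 4060 + 7854 + 20449 = 32363
Σ Rᵢ = 0 + 9 + 16 + 44 = 69
N̂ = 32363 / 69 ≈ 469.0 → 469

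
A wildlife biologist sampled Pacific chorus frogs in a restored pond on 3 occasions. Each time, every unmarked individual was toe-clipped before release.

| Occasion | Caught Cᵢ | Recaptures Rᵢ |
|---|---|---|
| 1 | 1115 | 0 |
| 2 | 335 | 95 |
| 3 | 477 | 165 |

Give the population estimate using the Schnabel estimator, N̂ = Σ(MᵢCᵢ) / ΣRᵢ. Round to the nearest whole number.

Marked at large before each occasion: Mᵢ = Σⱼ<ᵢ (Cⱼ − Rⱼ) → M1=0, M2=1115, M3=1355
Σ MᵢCᵢ = 0·1115 + 1115·335 + 1355·477 = 0 + 373525 + 646335 = 1019860
Σ Rᵢ = 0 + 95 + 165 = 260
N̂ = 1019860 / 260 ≈ 3922.5 → 3923

N ≈ 3923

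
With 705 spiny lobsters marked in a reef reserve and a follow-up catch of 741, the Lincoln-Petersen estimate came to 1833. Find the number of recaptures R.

R = 285

From N = M·C/R: R = M·C / N = 705·741 / 1833 = 522405 / 1833 = 285.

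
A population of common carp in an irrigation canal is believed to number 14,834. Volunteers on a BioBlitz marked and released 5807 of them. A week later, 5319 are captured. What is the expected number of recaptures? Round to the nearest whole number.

expected recaptures ≈ 2082

The marked fraction of the population is 5807/14834, so in a sample of 5319 expect C·(M/N) marked.
E[R] = 5807 × 5319 / 14834 = 30887433 / 14834 ≈ 2082.2 → 2082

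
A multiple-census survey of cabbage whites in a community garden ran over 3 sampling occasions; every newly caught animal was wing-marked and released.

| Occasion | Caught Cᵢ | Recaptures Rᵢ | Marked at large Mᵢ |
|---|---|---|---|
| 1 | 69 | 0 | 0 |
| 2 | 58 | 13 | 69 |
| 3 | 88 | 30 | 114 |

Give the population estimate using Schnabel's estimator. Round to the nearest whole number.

Σ MᵢCᵢ = 0·69 + 69·58 + 114·88 = 0 + 4002 + 10032 = 14034
Σ Rᵢ = 0 + 13 + 30 = 43
N̂ = 14034 / 43 ≈ 326.4 → 326

N ≈ 326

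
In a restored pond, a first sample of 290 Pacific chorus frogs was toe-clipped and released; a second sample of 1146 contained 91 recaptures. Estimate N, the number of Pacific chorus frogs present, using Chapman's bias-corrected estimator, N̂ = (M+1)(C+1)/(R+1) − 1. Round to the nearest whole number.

N̂ = (290+1)(1146+1)/(91+1) − 1 = 291·1147/92 − 1
= 333777/92 − 1 ≈ 3628.0 − 1 ≈ 3627.0 → 3627

N ≈ 3627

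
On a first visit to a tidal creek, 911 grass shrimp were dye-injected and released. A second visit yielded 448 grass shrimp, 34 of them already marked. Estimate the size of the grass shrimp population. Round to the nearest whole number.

The marked fraction in the recapture sample should equal the marked fraction in the population: 34/448 = 911/N.
N = (911 × 448) / 34 = 408128 / 34 ≈ 12003.8 → 12004

N ≈ 12,004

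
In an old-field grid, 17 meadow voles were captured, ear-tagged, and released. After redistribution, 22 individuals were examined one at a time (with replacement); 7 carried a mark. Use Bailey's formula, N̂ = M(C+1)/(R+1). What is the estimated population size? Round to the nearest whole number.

N̂ = 17·(22+1)/(7+1) = 17·23/8 = 391/8 ≈ 48.9 → 49

N ≈ 49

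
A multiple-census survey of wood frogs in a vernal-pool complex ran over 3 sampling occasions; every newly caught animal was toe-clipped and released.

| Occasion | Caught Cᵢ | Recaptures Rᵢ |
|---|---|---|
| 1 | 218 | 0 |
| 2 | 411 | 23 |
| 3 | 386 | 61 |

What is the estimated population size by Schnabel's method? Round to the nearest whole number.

N ≈ 3851

Marked at large before each occasion: Mᵢ = Σⱼ<ᵢ (Cⱼ − Rⱼ) → M1=0, M2=218, M3=606
Σ MᵢCᵢ = 0·218 + 218·411 + 606·386 = 0 + 89598 + 233916 = 323514
Σ Rᵢ = 0 + 23 + 61 = 84
N̂ = 323514 / 84 ≈ 3851.4 → 3851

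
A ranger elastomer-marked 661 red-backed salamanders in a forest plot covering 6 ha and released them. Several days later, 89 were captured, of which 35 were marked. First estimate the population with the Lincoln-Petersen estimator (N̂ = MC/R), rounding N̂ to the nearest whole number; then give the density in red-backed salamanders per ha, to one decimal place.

N̂ = 661·89/35 = 58829/35 ≈ 1680.8 → 1681
Density = N̂ / area = 1681 / 6 ≈ 280.17 → 280.2 per ha

density ≈ 280.2 red-backed salamanders per ha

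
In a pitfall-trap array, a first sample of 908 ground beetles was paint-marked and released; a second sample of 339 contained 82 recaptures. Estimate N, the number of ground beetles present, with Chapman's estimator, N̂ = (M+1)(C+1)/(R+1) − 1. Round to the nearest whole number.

N ≈ 3723

N̂ = (908+1)(339+1)/(82+1) − 1 = 909·340/83 − 1
= 309060/83 − 1 ≈ 3723.6 − 1 ≈ 3722.6 → 3723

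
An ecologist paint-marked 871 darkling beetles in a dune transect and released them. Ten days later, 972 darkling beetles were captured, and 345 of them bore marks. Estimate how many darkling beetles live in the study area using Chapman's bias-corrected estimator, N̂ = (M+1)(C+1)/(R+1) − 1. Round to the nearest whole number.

N̂ = (871+1)(972+1)/(345+1) − 1 = 872·973/346 − 1
= 848456/346 − 1 ≈ 2452.2 − 1 ≈ 2451.2 → 2451

N ≈ 2451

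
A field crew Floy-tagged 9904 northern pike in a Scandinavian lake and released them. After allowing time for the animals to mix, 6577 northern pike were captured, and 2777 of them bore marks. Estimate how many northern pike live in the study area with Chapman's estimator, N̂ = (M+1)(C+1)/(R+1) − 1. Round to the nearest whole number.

N̂ = (9904+1)(6577+1)/(2777+1) − 1 = 9905·6578/2778 − 1
= 65155090/2778 − 1 ≈ 23454.0 − 1 ≈ 23453.0 → 23453

N ≈ 23,453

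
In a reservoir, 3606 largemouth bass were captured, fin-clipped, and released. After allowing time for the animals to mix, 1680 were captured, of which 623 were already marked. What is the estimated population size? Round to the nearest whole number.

N ≈ 9724

N = (3606 × 1680) / 623 = 6058080 / 623 ≈ 9724.0 → 9724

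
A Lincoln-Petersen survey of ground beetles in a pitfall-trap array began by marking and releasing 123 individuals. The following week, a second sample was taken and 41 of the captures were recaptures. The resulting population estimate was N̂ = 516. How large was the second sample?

From N = M·C/R: C = N·R / M = 516·41 / 123 = 21156 / 123 = 172.

C = 172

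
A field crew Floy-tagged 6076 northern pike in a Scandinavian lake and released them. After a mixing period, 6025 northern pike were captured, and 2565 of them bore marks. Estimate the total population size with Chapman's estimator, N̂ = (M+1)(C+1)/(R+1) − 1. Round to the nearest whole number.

N̂ = (6076+1)(6025+1)/(2565+1) − 1 = 6077·6026/2566 − 1
= 36620002/2566 − 1 ≈ 14271.2 − 1 ≈ 14270.2 → 14270

N ≈ 14,270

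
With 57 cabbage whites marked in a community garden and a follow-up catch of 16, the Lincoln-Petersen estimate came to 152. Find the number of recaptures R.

From N = M·C/R: R = M·C / N = 57·16 / 152 = 912 / 152 = 6.

R = 6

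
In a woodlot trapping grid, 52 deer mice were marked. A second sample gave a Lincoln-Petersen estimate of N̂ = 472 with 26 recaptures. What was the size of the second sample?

From N = M·C/R: C = N·R / M = 472·26 / 52 = 12272 / 52 = 236.

C = 236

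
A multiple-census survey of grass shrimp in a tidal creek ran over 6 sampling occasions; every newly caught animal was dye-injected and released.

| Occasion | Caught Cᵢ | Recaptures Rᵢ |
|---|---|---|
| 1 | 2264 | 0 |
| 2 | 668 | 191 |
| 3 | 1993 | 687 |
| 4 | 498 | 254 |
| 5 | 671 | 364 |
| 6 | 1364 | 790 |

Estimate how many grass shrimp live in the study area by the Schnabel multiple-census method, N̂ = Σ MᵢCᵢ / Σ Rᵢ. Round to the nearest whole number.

N ≈ 7936

Marked at large before each occasion: Mᵢ = Σⱼ<ᵢ (Cⱼ − Rⱼ) → M1=0, M2=2264, M3=2741, M4=4047, M5=4291, M6=4598
Σ MᵢCᵢ = 0·2264 + 2264·668 + 2741·1993 + 4047·498 + 4291·671 + 4598·1364 = 0 + 1512352 + 5462813 + 2015406 + 2879261 + 6271672 = 18141504
Σ Rᵢ = 0 + 191 + 687 + 254 + 364 + 790 = 2286
N̂ = 18141504 / 2286 ≈ 7935.9 → 7936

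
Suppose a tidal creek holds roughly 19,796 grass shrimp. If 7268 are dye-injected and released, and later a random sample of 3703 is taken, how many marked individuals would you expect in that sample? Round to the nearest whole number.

The marked fraction of the population is 7268/19796, so in a sample of 3703 expect C·(M/N) marked.
E[R] = 7268 × 3703 / 19796 = 26913404 / 19796 ≈ 1359.5 → 1360

expected recaptures ≈ 1360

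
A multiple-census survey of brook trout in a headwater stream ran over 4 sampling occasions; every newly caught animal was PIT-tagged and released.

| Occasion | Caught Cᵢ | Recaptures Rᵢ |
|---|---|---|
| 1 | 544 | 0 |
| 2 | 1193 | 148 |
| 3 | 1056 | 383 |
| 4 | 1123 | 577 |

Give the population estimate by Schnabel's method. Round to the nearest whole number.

N ≈ 4393

Marked at large before each occasion: Mᵢ = Σⱼ<ᵢ (Cⱼ − Rⱼ) → M1=0, M2=544, M3=1589, M4=2262
Σ MᵢCᵢ = 0·544 + 544·1193 + 1589·1056 + 2262·1123 = 0 + 648992 + 1677984 + 2540226 = 4867202
Σ Rᵢ = 0 + 148 + 383 + 577 = 1108
N̂ = 4867202 / 1108 ≈ 4392.8 → 4393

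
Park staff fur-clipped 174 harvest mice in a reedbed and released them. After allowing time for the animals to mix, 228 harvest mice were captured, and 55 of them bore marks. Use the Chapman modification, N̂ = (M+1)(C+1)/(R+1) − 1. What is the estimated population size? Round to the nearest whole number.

N ≈ 715

N̂ = (174+1)(228+1)/(55+1) − 1 = 175·229/56 − 1
= 40075/56 − 1 ≈ 715.6 − 1 ≈ 714.6 → 715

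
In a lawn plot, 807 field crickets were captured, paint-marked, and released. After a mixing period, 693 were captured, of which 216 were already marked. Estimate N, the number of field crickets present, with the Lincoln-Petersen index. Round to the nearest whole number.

If marked individuals mix randomly, R/C ≈ M/N, giving N ≈ M·C/R.
N = (807 × 693) / 216 = 559251 / 216 ≈ 2589.1 → 2589

N ≈ 2589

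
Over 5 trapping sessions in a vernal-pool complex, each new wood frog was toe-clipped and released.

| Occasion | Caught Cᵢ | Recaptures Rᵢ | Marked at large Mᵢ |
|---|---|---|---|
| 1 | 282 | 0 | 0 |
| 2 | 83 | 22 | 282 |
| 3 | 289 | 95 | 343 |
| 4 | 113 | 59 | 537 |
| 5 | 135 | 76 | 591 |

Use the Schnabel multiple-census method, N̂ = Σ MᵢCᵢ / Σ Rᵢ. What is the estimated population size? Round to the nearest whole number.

N ≈ 1044

Σ MᵢCᵢ = 0·282 + 282·83 + 343·289 + 537·113 + 591·135 = 0 + 23406 + 99127 + 60681 + 79785 = 262999
Σ Rᵢ = 0 + 22 + 95 + 59 + 76 = 252
N̂ = 262999 / 252 ≈ 1043.6 → 1044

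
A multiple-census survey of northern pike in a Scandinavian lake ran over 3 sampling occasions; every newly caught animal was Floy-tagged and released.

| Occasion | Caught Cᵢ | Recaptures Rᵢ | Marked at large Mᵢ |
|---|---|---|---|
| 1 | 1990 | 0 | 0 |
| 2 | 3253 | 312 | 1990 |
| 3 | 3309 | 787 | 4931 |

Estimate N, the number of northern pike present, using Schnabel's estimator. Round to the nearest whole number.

Σ MᵢCᵢ = 0·1990 + 1990·3253 + 4931·3309 = 0 + 6473470 + 16316679 = 22790149
Σ Rᵢ = 0 + 312 + 787 = 1099
N̂ = 22790149 / 1099 ≈ 20737.2 → 20737

N ≈ 20,737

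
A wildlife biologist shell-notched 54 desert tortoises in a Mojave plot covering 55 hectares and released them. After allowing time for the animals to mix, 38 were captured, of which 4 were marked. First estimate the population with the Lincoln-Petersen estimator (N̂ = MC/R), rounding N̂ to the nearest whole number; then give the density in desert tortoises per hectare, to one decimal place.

density ≈ 9.3 desert tortoises per hectare

N̂ = 54·38/4 = 2052/4 = 513
Density = N̂ / area = 513 / 55 ≈ 9.33 → 9.3 per hectare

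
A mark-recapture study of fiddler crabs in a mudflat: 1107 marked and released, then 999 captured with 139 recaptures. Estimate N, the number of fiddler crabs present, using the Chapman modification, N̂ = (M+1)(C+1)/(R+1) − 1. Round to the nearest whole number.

N̂ = (1107+1)(999+1)/(139+1) − 1 = 1108·1000/140 − 1
= 1108000/140 − 1 ≈ 7914.3 − 1 ≈ 7913.3 → 7913

N ≈ 7913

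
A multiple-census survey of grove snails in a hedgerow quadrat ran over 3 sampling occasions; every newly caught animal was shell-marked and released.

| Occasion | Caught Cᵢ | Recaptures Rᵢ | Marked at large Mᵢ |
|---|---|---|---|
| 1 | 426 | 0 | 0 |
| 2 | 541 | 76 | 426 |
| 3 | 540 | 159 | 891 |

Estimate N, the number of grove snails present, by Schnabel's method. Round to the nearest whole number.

Σ MᵢCᵢ = 0·426 + 426·541 + 891·540 = 0 + 230466 + 481140 = 711606
Σ Rᵢ = 0 + 76 + 159 = 235
N̂ = 711606 / 235 ≈ 3028.1 → 3028

N ≈ 3028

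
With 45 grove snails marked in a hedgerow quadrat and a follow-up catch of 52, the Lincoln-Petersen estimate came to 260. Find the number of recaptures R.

From N = M·C/R: R = M·C / N = 45·52 / 260 = 2340 / 260 = 9.

R = 9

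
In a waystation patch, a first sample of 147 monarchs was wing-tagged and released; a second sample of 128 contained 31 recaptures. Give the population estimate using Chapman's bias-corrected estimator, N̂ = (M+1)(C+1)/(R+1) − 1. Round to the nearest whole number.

N̂ = (147+1)(128+1)/(31+1) − 1 = 148·129/32 − 1
= 19092/32 − 1 ≈ 596.6 − 1 ≈ 595.6 → 596

N ≈ 596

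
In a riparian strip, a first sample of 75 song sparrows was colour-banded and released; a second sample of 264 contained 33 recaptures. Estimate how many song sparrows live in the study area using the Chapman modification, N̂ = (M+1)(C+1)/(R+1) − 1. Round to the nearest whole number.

N̂ = (75+1)(264+1)/(33+1) − 1 = 76·265/34 − 1
= 20140/34 − 1 ≈ 592.4 − 1 ≈ 591.4 → 591

N ≈ 591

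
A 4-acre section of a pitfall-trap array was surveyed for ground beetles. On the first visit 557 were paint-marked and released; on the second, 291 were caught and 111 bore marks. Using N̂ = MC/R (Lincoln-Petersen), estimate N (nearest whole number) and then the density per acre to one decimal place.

N̂ = 557·291/111 = 162087/111 ≈ 1460.2 → 1460
Density = N̂ / area = 1460 / 4 = 365.0 per acre

density ≈ 365.0 ground beetles per acre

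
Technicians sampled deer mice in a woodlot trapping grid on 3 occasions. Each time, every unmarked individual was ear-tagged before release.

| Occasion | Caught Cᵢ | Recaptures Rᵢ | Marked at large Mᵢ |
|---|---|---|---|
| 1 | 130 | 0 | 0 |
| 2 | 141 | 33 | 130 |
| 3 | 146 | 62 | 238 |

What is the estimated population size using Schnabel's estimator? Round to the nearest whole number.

Σ MᵢCᵢ = 0·130 + 130·141 + 238·146 = 0 + 18330 + 34748 = 53078
Σ Rᵢ = 0 + 33 + 62 = 95
N̂ = 53078 / 95 ≈ 558.7 → 559

N ≈ 559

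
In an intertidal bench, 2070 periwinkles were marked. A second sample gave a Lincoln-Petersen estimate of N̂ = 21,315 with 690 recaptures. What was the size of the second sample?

From N = M·C/R: C = N·R / M = 21315·690 / 2070 = 14707350 / 2070 = 7105.

C = 7105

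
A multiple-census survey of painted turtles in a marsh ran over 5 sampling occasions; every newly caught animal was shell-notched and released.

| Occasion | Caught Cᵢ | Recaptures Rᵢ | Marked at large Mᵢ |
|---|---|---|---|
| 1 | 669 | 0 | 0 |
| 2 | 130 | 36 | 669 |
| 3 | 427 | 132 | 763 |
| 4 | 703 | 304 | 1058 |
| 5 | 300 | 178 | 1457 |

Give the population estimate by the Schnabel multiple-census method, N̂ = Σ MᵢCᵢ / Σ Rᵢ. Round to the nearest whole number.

N ≈ 2452

Σ MᵢCᵢ = 0·669 + 669·130 + 763·427 + 1058·703 + 1457·300 = 0 + 86970 + 325801 + 743774 + 437100 = 1593645
Σ Rᵢ = 0 + 36 + 132 + 304 + 178 = 650
N̂ = 1593645 / 650 ≈ 2451.8 → 2452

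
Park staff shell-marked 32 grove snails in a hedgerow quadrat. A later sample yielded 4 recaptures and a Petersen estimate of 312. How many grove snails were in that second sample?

From N = M·C/R: C = N·R / M = 312·4 / 32 = 1248 / 32 = 39.

C = 39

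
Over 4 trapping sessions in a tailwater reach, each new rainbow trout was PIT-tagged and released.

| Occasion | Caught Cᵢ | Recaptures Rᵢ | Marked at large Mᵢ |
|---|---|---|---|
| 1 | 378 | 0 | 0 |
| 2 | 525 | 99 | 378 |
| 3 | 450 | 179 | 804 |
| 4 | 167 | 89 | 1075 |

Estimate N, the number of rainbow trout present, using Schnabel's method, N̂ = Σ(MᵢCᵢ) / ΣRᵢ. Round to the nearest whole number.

Σ MᵢCᵢ = 0·378 + 378·525 + 804·450 + 1075·167 = 0 + 198450 + 361800 + 179525 = 739775
Σ Rᵢ = 0 + 99 + 179 + 89 = 367
N̂ = 739775 / 367 ≈ 2015.7 → 2016

N ≈ 2016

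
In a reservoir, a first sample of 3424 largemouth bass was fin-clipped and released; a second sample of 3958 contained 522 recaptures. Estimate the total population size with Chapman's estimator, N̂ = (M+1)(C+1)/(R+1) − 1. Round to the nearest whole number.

N ≈ 25,926

N̂ = (3424+1)(3958+1)/(522+1) − 1 = 3425·3959/523 − 1
= 13559575/523 − 1 ≈ 25926.5 − 1 ≈ 25925.5 → 25926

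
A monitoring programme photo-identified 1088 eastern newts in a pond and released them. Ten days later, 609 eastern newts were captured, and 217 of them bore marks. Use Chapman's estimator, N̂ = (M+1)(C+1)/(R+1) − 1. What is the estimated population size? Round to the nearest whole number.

N̂ = (1088+1)(609+1)/(217+1) − 1 = 1089·610/218 − 1
= 664290/218 − 1 ≈ 3047.2 − 1 ≈ 3046.2 → 3046

N ≈ 3046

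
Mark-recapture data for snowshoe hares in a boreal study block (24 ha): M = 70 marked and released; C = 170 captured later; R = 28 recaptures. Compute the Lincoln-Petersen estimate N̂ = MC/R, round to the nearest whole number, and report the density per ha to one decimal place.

N̂ = 70·170/28 = 11900/28 = 425
Density = N̂ / area = 425 / 24 ≈ 17.71 → 17.7 per ha

density ≈ 17.7 snowshoe hares per ha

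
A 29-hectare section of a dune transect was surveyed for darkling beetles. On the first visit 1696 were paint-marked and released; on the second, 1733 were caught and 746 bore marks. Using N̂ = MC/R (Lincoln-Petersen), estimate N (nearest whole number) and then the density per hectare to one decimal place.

N̂ = 1696·1733/746 = 2939168/746 ≈ 3939.9 → 3940
Density = N̂ / area = 3940 / 29 ≈ 135.86 → 135.9 per hectare

density ≈ 135.9 darkling beetles per hectare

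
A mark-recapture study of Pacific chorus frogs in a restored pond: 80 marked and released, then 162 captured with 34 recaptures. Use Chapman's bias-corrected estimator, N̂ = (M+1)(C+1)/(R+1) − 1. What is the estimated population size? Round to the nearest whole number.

N̂ = (80+1)(162+1)/(34+1) − 1 = 81·163/35 − 1
= 13203/35 − 1 ≈ 377.2 − 1 ≈ 376.2 → 376

N ≈ 376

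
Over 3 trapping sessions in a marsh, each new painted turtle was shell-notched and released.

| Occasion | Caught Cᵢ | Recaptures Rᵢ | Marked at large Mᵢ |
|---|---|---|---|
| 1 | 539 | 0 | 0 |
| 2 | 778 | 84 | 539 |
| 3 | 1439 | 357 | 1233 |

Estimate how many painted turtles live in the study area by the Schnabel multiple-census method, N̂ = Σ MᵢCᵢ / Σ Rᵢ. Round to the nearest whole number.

Σ MᵢCᵢ = 0·539 + 539·778 + 1233·1439 = 0 + 419342 + 1774287 = 2193629
Σ Rᵢ = 0 + 84 + 357 = 441
N̂ = 2193629 / 441 ≈ 4974.2 → 4974

N ≈ 4974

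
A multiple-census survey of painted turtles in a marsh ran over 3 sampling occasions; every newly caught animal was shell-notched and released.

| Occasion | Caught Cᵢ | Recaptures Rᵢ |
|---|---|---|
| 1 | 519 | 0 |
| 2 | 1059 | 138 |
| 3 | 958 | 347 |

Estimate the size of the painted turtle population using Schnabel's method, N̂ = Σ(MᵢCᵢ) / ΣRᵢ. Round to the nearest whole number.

N ≈ 3978

Marked at large before each occasion: Mᵢ = Σⱼ<ᵢ (Cⱼ − Rⱼ) → M1=0, M2=519, M3=1440
Σ MᵢCᵢ = 0·519 + 519·1059 + 1440·958 = 0 + 549621 + 1379520 = 1929141
Σ Rᵢ = 0 + 138 + 347 = 485
N̂ = 1929141 / 485 ≈ 3977.6 → 3978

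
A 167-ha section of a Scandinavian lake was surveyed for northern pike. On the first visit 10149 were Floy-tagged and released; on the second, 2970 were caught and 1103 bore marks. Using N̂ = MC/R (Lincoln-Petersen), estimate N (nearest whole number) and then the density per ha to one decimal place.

density ≈ 163.6 northern pike per ha

N̂ = 10149·2970/1103 = 30142530/1103 ≈ 27327.8 → 27328
Density = N̂ / area = 27328 / 167 ≈ 163.64 → 163.6 per ha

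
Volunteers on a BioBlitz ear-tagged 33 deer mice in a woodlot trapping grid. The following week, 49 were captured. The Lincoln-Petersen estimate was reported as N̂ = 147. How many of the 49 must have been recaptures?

R = 11

From N = M·C/R: R = M·C / N = 33·49 / 147 = 1617 / 147 = 11.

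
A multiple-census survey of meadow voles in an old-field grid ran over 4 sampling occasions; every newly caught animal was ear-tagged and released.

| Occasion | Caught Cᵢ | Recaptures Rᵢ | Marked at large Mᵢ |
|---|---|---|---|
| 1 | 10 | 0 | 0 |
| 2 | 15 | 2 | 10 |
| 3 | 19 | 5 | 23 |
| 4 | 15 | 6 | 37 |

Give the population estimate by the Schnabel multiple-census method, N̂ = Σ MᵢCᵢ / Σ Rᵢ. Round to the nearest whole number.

Σ MᵢCᵢ = 0·10 + 10·15 + 23·19 + 37·15 = 0 + 150 + 437 + 555 = 1142
Σ Rᵢ = 0 + 2 + 5 + 6 = 13
N̂ = 1142 / 13 ≈ 87.8 → 88

N ≈ 88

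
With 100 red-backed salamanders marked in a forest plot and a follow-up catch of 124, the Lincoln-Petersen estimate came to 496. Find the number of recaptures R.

From N = M·C/R: R = M·C / N = 100·124 / 496 = 12400 / 496 = 25.

R = 25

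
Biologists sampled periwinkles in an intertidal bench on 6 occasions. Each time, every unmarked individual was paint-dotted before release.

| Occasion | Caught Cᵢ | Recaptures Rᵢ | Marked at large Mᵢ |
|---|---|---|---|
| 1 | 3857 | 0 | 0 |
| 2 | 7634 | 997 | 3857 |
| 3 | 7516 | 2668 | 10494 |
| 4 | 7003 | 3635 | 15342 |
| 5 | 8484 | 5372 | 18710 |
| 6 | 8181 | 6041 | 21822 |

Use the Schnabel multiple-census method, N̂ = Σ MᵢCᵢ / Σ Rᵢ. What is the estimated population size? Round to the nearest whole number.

N ≈ 29,553

Σ MᵢCᵢ = 0·3857 + 3857·7634 + 10494·7516 + 15342·7003 + 18710·8484 + 21822·8181 = 0 + 29444338 + 78872904 + 107440026 + 158735640 + 178525782 = 553018690
Σ Rᵢ = 0 + 997 + 2668 + 3635 + 5372 + 6041 = 18713
N̂ = 553018690 / 18713 ≈ 29552.6 → 29553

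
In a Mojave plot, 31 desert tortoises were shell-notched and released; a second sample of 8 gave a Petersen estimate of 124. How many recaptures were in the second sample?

From N = M·C/R: R = M·C / N = 31·8 / 124 = 248 / 124 = 2.

R = 2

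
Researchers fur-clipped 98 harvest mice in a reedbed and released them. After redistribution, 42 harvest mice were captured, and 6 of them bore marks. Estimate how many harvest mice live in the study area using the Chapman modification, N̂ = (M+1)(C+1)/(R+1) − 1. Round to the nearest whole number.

N ≈ 607

N̂ = (98+1)(42+1)/(6+1) − 1 = 99·43/7 − 1
= 4257/7 − 1 ≈ 608.1 − 1 ≈ 607.1 → 607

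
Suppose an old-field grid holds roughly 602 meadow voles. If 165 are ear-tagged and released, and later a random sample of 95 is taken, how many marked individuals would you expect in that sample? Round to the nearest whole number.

The marked fraction of the population is 165/602, so in a sample of 95 expect C·(M/N) marked.
E[R] = 165 × 95 / 602 = 15675 / 602 ≈ 26.0 → 26

expected recaptures ≈ 26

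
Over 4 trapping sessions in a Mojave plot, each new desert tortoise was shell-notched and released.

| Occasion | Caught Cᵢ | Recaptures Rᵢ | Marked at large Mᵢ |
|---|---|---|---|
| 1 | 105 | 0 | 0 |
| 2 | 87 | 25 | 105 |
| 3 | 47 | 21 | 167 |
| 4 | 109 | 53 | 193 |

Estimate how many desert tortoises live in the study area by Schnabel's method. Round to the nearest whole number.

N ≈ 384

Σ MᵢCᵢ = 0·105 + 105·87 + 167·47 + 193·109 = 0 + 9135 + 7849 + 21037 = 38021
Σ Rᵢ = 0 + 25 + 21 + 53 = 99
N̂ = 38021 / 99 ≈ 384.1 → 384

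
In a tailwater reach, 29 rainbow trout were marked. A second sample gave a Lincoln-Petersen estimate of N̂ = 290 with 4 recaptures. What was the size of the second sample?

C = 40

From N = M·C/R: C = N·R / M = 290·4 / 29 = 1160 / 29 = 40.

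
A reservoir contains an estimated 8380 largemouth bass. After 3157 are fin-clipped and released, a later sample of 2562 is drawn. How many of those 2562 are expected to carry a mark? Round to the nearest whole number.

Expected recaptures E[R] = M·C / N.
E[R] = 3157 × 2562 / 8380 = 8088234 / 8380 ≈ 965.2 → 965

expected recaptures ≈ 965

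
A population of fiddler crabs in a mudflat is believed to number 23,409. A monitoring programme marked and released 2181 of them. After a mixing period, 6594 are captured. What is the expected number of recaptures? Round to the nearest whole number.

expected recaptures ≈ 614

The marked fraction of the population is 2181/23409, so in a sample of 6594 expect C·(M/N) marked.
E[R] = 2181 × 6594 / 23409 = 14381514 / 23409 ≈ 614.4 → 614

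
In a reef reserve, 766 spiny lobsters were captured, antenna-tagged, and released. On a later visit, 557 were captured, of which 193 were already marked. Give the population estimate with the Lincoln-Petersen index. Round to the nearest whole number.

N ≈ 2211

N = (766 × 557) / 193 = 426662 / 193 ≈ 2210.7 → 2211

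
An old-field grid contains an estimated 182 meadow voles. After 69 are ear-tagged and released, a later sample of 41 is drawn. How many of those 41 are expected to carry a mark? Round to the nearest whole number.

expected recaptures ≈ 16

The marked fraction of the population is 69/182, so in a sample of 41 expect C·(M/N) marked.
E[R] = 69 × 41 / 182 = 2829 / 182 ≈ 15.5 → 16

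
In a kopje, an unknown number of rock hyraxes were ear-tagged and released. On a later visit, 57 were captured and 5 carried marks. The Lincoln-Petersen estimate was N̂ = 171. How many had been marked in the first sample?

M = 15

From N = M·C/R: M = N·R / C = 171·5 / 57 = 855 / 57 = 15.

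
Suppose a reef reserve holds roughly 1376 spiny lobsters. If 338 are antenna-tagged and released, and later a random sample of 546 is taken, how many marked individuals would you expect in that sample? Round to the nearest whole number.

expected recaptures ≈ 134

Expected recaptures E[R] = M·C / N.
E[R] = 338 × 546 / 1376 = 184548 / 1376 ≈ 134.1 → 134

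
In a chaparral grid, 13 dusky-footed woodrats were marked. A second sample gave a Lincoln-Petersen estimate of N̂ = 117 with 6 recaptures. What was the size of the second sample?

From N = M·C/R: C = N·R / M = 117·6 / 13 = 702 / 13 = 54.

C = 54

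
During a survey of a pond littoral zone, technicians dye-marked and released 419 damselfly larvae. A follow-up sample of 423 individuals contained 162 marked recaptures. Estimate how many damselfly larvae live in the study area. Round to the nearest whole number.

N = (419 × 423) / 162 = 177237 / 162 ≈ 1094.1 → 1094

N ≈ 1094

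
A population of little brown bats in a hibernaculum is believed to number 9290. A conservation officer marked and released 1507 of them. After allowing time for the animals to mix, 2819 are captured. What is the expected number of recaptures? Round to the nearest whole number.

Expected recaptures E[R] = M·C / N.
E[R] = 1507 × 2819 / 9290 = 4248233 / 9290 ≈ 457.3 → 457

expected recaptures ≈ 457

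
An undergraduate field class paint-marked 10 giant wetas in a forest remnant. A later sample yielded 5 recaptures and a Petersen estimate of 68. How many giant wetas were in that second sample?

From N = M·C/R: C = N·R / M = 68·5 / 10 = 340 / 10 = 34.

C = 34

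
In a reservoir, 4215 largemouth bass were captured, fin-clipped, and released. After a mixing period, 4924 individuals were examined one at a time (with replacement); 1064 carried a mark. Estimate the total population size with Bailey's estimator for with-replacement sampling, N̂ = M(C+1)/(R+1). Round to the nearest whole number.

N̂ = 4215·(4924+1)/(1064+1) = 4215·4925/1065 = 20758875/1065 ≈ 19491.9 → 19492

N ≈ 19,492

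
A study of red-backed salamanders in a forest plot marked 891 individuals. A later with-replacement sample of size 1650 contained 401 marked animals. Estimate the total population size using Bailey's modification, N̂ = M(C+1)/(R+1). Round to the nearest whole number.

N ≈ 3659

N̂ = 891·(1650+1)/(401+1) = 891·1651/402 = 1471041/402 ≈ 3659.3 → 3659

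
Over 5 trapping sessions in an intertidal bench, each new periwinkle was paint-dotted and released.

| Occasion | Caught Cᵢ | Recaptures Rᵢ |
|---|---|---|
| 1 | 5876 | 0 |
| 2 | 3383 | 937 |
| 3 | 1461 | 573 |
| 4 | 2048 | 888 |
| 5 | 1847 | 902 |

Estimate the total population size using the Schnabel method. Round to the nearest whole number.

N ≈ 21,228

Marked at large before each occasion: Mᵢ = Σⱼ<ᵢ (Cⱼ − Rⱼ) → M1=0, M2=5876, M3=8322, M4=9210, M5=10370
Σ MᵢCᵢ = 0·5876 + 5876·3383 + 8322·1461 + 9210·2048 + 10370·1847 = 0 + 19878508 + 12158442 + 18862080 + 19153390 = 70052420
Σ Rᵢ = 0 + 937 + 573 + 888 + 902 = 3300
N̂ = 70052420 / 3300 ≈ 21228.0 → 21228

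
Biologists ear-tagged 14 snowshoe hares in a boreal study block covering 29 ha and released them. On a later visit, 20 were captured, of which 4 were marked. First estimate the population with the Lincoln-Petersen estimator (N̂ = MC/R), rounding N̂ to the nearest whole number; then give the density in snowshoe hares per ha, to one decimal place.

density ≈ 2.4 snowshoe hares per ha

N̂ = 14·20/4 = 280/4 = 70
Density = N̂ / area = 70 / 29 ≈ 2.41 → 2.4 per ha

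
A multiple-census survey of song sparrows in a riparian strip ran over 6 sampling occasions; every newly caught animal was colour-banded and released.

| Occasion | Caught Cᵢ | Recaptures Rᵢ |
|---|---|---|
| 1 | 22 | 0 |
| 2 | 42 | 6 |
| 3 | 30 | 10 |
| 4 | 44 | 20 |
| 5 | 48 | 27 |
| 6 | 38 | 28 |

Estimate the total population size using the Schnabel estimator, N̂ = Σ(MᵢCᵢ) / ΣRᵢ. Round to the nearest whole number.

N ≈ 172

Marked at large before each occasion: Mᵢ = Σⱼ<ᵢ (Cⱼ − Rⱼ) → M1=0, M2=22, M3=58, M4=78, M5=102, M6=123
Σ MᵢCᵢ = 0·22 + 22·42 + 58·30 + 78·44 + 102·48 + 123·38 = 0 + 924 + 1740 + 3432 + 4896 + 4674 = 15666
Σ Rᵢ = 0 + 6 + 10 + 20 + 27 + 28 = 91
N̂ = 15666 / 91 ≈ 172.2 → 172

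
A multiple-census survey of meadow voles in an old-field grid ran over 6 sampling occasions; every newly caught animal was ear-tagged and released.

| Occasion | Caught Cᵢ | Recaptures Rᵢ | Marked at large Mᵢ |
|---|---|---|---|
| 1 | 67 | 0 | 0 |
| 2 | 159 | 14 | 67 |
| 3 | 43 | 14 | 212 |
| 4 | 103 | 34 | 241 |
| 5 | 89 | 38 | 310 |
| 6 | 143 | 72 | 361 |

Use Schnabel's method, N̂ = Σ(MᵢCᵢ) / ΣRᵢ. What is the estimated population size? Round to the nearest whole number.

Σ MᵢCᵢ = 0·67 + 67·159 + 212·43 + 241·103 + 310·89 + 361·143 = 0 + 10653 + 9116 + 24823 + 27590 + 51623 = 123805
Σ Rᵢ = 0 + 14 + 14 + 34 + 38 + 72 = 172
N̂ = 123805 / 172 ≈ 719.8 → 720

N ≈ 720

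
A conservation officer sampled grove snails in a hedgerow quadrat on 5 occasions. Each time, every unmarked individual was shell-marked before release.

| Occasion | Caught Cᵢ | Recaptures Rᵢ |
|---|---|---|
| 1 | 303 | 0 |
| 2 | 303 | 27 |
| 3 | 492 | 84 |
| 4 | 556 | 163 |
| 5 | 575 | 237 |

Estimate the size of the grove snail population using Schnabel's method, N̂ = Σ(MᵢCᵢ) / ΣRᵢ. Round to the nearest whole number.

N ≈ 3364

Marked at large before each occasion: Mᵢ = Σⱼ<ᵢ (Cⱼ − Rⱼ) → M1=0, M2=303, M3=579, M4=987, M5=1380
Σ MᵢCᵢ = 0·303 + 303·303 + 579·492 + 987·556 + 1380·575 = 0 + 91809 + 284868 + 548772 + 793500 = 1718949
Σ Rᵢ = 0 + 27 + 84 + 163 + 237 = 511
N̂ = 1718949 / 511 ≈ 3363.9 → 3364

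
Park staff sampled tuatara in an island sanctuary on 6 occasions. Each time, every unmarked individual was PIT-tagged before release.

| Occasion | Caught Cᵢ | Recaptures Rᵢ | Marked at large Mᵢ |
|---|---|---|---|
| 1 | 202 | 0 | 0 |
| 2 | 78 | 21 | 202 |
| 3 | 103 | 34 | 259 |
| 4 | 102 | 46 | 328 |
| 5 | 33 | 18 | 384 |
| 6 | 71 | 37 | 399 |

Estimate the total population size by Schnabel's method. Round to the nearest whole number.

N ≈ 749

Σ MᵢCᵢ = 0·202 + 202·78 + 259·103 + 328·102 + 384·33 + 399·71 = 0 + 15756 + 26677 + 33456 + 12672 + 28329 = 116890
Σ Rᵢ = 0 + 21 + 34 + 46 + 18 + 37 = 156
N̂ = 116890 / 156 ≈ 749.3 → 749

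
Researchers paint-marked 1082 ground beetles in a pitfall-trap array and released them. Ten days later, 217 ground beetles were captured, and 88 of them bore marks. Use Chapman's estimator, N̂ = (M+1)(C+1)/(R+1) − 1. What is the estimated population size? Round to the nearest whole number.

N̂ = (1082+1)(217+1)/(88+1) − 1 = 1083·218/89 − 1
= 236094/89 − 1 ≈ 2652.7 − 1 ≈ 2651.7 → 2652

N ≈ 2652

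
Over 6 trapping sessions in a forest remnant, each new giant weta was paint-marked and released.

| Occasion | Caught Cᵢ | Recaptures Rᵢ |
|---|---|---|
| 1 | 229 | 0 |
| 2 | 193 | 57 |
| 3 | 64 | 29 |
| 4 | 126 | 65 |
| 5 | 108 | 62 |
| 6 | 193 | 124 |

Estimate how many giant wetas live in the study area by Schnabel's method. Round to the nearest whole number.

N ≈ 788

Marked at large before each occasion: Mᵢ = Σⱼ<ᵢ (Cⱼ − Rⱼ) → M1=0, M2=229, M3=365, M4=400, M5=461, M6=507
Σ MᵢCᵢ = 0·229 + 229·193 + 365·64 + 400·126 + 461·108 + 507·193 = 0 + 44197 + 23360 + 50400 + 49788 + 97851 = 265596
Σ Rᵢ = 0 + 57 + 29 + 65 + 62 + 124 = 337
N̂ = 265596 / 337 ≈ 788.1 → 788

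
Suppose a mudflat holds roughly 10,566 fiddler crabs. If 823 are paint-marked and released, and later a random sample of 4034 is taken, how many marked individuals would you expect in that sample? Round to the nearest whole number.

expected recaptures ≈ 314

Expected recaptures E[R] = M·C / N.
E[R] = 823 × 4034 / 10566 = 3319982 / 10566 ≈ 314.2 → 314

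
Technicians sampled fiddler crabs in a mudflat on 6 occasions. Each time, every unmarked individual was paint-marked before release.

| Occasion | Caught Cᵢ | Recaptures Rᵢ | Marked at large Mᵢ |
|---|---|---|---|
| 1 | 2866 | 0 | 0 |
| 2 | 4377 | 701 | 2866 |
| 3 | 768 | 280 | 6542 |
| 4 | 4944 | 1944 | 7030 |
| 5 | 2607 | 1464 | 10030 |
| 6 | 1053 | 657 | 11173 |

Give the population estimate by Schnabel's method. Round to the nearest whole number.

N ≈ 17,883

Σ MᵢCᵢ = 0·2866 + 2866·4377 + 6542·768 + 7030·4944 + 10030·2607 + 11173·1053 = 0 + 12544482 + 5024256 + 34756320 + 26148210 + 11765169 = 90238437
Σ Rᵢ = 0 + 701 + 280 + 1944 + 1464 + 657 = 5046
N̂ = 90238437 / 5046 ≈ 17883.2 → 17883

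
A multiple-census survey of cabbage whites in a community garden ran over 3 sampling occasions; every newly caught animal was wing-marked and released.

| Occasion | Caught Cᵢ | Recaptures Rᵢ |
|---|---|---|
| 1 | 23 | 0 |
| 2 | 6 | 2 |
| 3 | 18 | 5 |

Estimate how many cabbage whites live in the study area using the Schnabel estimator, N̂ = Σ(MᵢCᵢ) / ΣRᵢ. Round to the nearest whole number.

Marked at large before each occasion: Mᵢ = Σⱼ<ᵢ (Cⱼ − Rⱼ) → M1=0, M2=23, M3=27
Σ MᵢCᵢ = 0·23 + 23·6 + 27·18 = 0 + 138 + 486 = 624
Σ Rᵢ = 0 + 2 + 5 = 7
N̂ = 624 / 7 ≈ 89.1 → 89

N ≈ 89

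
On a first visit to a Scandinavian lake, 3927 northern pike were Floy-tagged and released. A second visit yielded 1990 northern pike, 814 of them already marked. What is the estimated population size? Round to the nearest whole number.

N ≈ 9600

N = (3927 × 1990) / 814 = 7814730 / 814 ≈ 9600.4 → 9600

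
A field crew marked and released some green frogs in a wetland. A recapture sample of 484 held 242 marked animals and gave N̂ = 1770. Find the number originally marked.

From N = M·C/R: M = N·R / C = 1770·242 / 484 = 428340 / 484 = 885.

M = 885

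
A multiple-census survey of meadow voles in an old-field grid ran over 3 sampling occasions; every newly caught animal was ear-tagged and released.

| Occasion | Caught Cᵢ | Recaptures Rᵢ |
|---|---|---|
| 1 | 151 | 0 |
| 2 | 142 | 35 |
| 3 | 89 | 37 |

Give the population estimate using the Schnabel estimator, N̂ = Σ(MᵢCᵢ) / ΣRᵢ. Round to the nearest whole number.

N ≈ 617

Marked at large before each occasion: Mᵢ = Σⱼ<ᵢ (Cⱼ − Rⱼ) → M1=0, M2=151, M3=258
Σ MᵢCᵢ = 0·151 + 151·142 + 258·89 = 0 + 21442 + 22962 = 44404
Σ Rᵢ = 0 + 35 + 37 = 72
N̂ = 44404 / 72 ≈ 616.7 → 617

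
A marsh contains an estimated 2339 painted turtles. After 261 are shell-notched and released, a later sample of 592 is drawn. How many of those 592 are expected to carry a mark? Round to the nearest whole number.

Expected recaptures E[R] = M·C / N.
E[R] = 261 × 592 / 2339 = 154512 / 2339 ≈ 66.1 → 66

expected recaptures ≈ 66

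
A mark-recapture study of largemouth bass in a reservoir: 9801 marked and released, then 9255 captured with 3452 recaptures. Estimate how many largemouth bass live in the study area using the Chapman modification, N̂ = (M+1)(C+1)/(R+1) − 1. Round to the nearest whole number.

N ≈ 26,274

N̂ = (9801+1)(9255+1)/(3452+1) − 1 = 9802·9256/3453 − 1
= 90727312/3453 − 1 ≈ 26274.9 − 1 ≈ 26273.9 → 26274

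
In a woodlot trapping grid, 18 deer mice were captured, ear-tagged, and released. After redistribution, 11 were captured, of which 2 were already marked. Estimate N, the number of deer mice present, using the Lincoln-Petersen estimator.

N = 99

N = (18 × 11) / 2 = 198 / 2 = 99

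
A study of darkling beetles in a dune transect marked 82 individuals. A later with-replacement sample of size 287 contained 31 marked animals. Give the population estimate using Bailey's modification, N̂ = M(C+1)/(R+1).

N = 738

N̂ = 82·(287+1)/(31+1) = 82·288/32 = 23616/32 = 738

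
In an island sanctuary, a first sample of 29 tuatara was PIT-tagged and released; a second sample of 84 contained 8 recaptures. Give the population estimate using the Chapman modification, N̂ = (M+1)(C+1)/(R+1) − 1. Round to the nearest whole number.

N̂ = (29+1)(84+1)/(8+1) − 1 = 30·85/9 − 1
= 2550/9 − 1 ≈ 283.3 − 1 ≈ 282.3 → 282

N ≈ 282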